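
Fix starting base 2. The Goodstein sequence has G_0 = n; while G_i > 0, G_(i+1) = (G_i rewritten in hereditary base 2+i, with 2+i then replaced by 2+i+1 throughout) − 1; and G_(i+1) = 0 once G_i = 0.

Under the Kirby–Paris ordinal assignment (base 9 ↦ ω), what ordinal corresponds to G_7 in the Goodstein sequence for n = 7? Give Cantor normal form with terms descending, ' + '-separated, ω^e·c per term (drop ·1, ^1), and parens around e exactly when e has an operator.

ω^7·7 + ω^6·7 + ω^5·7 + ω^4·7 + ω^3·7 + ω^2·7 + ω·7 + 6

[0] 7 ≡ 2^2 + 2 + 1 (base 2). Lift 3: 31. −1: 30.
[1] 30 ≡ 3^3 + 3 (base 3). Lift 4: 260. −1: 259.
[2] 259 ≡ 4^4 + 3 (base 4). Lift 5: 3128. −1: 3127.
[3] 3127 ≡ 5^5 + 2 (base 5). Lift 6: 46658. −1: 46657.
[4] 46657 ≡ 6^6 + 1 (base 6). Lift 7: 823544. −1: 823543.
[5] 823543 ≡ 7^7 (base 7). Lift 8: 16777216. −1: 16777215.
[6] 16777215 ≡ 7·8^7 + 7·8^6 + 7·8^5 + 7·8^4 + 7·8^3 + 7·8^2 + 7·8 + 7 (base 8). Lift 9: 37665880. −1: 37665879.
[7] 37665879 ≡ 7·9^7 + 7·9^6 + 7·9^5 + 7·9^4 + 7·9^3 + 7·9^2 + 7·9 + 6 (base 9). Lift 10: 77777776. −1: 77777775.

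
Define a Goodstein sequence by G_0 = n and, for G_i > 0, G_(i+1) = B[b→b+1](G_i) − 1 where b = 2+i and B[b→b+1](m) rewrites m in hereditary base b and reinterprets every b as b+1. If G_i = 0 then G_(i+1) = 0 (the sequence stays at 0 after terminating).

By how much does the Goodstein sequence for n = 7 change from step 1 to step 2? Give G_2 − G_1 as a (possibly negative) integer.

229

base 2: 7 = 2^2 + 2 + 1; at 3: 3^3 + 3 + 1 = 31; next = 30
base 3: 30 = 3^3 + 3; at 4: 4^4 + 4 = 260; next = 259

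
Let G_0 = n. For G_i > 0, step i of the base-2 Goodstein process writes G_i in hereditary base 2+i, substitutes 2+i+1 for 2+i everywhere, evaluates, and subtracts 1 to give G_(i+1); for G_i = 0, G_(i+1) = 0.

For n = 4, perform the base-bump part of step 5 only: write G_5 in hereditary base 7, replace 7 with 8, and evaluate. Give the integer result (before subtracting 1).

140

4 —HB2→ 2^2 —bump→ 3^3 = 27 —(−1)→ 26
26 —HB3→ 2·3^2 + 2·3 + 2 —bump→ 2·4^2 + 2·4 + 2 = 42 —(−1)→ 41
41 —HB4→ 2·4^2 + 2·4 + 1 —bump→ 2·5^2 + 2·5 + 1 = 61 —(−1)→ 60
60 —HB5→ 2·5^2 + 2·5 —bump→ 2·6^2 + 2·6 = 84 —(−1)→ 83
83 —HB6→ 2·6^2 + 6 + 5 —bump→ 2·7^2 + 7 + 5 = 110 —(−1)→ 109
109 —HB7→ 2·7^2 + 7 + 4 —bump→ 2·8^2 + 8 + 4 = 140 —(−1)→ 139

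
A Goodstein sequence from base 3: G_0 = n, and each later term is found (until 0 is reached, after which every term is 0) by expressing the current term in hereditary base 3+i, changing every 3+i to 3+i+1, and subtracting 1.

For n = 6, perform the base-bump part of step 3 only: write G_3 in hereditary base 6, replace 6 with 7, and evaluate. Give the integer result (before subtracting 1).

(0) 6|_3 = 2·3 ↦ 2·4|_4 = 8 ⇒ 7
(1) 7|_4 = 4 + 3 ↦ 5 + 3|_5 = 8 ⇒ 7
(2) 7|_5 = 5 + 2 ↦ 6 + 2|_6 = 8 ⇒ 7
(3) 7|_6 = 6 + 1 ↦ 7 + 1|_7 = 8 ⇒ 7

8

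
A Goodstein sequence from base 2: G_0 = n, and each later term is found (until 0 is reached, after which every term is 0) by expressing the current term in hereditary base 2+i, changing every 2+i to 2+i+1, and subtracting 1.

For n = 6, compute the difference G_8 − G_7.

223404

base 2: 6 = 2^2 + 2; at 3: 3^3 + 3 = 30; next = 29
base 3: 29 = 3^3 + 2; at 4: 4^4 + 2 = 258; next = 257
base 4: 257 = 4^4 + 1; at 5: 5^5 + 1 = 3126; next = 3125
base 5: 3125 = 5^5; at 6: 6^6 = 46656; next = 46655
base 6: 46655 = 5·6^5 + 5·6^4 + 5·6^3 + 5·6^2 + 5·6 + 5; at 7: 5·7^5 + 5·7^4 + 5·7^3 + 5·7^2 + 5·7 + 5 = 98040; next = 98039
base 7: 98039 = 5·7^5 + 5·7^4 + 5·7^3 + 5·7^2 + 5·7 + 4; at 8: 5·8^5 + 5·8^4 + 5·8^3 + 5·8^2 + 5·8 + 4 = 187244; next = 187243
base 8: 187243 = 5·8^5 + 5·8^4 + 5·8^3 + 5·8^2 + 5·8 + 3; at 9: 5·9^5 + 5·9^4 + 5·9^3 + 5·9^2 + 5·9 + 3 = 332148; next = 332147
base 9: 332147 = 5·9^5 + 5·9^4 + 5·9^3 + 5·9^2 + 5·9 + 2; at 10: 5·10^5 + 5·10^4 + 5·10^3 + 5·10^2 + 5·10 + 2 = 555552; next = 555551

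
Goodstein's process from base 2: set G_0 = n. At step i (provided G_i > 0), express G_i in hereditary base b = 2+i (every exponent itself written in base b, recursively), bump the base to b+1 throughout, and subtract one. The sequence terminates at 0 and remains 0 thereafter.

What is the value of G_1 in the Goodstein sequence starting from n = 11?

84

G_0=11  [base 2] 2^(2 + 1) + 2 + 1  →[2↦3]→  3^(3 + 1) + 3 + 1 = 85  −1 ⇒ G_1=84
G_1=84  [base 3] 3^(3 + 1) + 3  →[3↦4]→  4^(4 + 1) + 4 = 1028  −1 ⇒ G_2=1027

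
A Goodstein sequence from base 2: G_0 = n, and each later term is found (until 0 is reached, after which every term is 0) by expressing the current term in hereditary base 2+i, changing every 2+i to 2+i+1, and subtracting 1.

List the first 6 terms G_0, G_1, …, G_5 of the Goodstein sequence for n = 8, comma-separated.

step 0: 8 = 2^(2 + 1); sub 3 for 2: 3^(3 + 1); = 81; G_1 = 81−1 = 80
step 1: 80 = 2·3^3 + 2·3^2 + 2·3 + 2; sub 4 for 3: 2·4^4 + 2·4^2 + 2·4 + 2; = 554; G_2 = 554−1 = 553
step 2: 553 = 2·4^4 + 2·4^2 + 2·4 + 1; sub 5 for 4: 2·5^5 + 2·5^2 + 2·5 + 1; = 6311; G_3 = 6311−1 = 6310
step 3: 6310 = 2·5^5 + 2·5^2 + 2·5; sub 6 for 5: 2·6^6 + 2·6^2 + 2·6; = 93396; G_4 = 93396−1 = 93395
step 4: 93395 = 2·6^6 + 2·6^2 + 6 + 5; sub 7 for 6: 2·7^7 + 2·7^2 + 7 + 5; = 1647196; G_5 = 1647196−1 = 1647195

8, 80, 553, 6310, 93395, 1647195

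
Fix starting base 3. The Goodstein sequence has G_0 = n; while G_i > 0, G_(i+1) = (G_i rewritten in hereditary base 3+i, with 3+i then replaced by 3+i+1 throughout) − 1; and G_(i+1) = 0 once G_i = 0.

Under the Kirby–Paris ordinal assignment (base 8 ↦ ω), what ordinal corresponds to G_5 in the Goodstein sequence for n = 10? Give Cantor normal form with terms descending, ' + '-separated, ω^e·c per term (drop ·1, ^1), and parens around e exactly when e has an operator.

ω·4 + 1

[0] 10 ≡ 3^2 + 1 (base 3). Lift 4: 17. −1: 16.
[1] 16 ≡ 4^2 (base 4). Lift 5: 25. −1: 24.
[2] 24 ≡ 4·5 + 4 (base 5). Lift 6: 28. −1: 27.
[3] 27 ≡ 4·6 + 3 (base 6). Lift 7: 31. −1: 30.
[4] 30 ≡ 4·7 + 2 (base 7). Lift 8: 34. −1: 33.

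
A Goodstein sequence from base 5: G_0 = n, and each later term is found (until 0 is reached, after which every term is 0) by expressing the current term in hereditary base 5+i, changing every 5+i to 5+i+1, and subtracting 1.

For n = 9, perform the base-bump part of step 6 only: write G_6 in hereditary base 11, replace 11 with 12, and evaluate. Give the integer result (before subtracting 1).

base 5: 9 = 5 + 4; at 6: 6 + 4 = 10; next = 9
base 6: 9 = 6 + 3; at 7: 7 + 3 = 10; next = 9
base 7: 9 = 7 + 2; at 8: 8 + 2 = 10; next = 9
base 8: 9 = 8 + 1; at 9: 9 + 1 = 10; next = 9
base 9: 9 = 9; at 10: 10 = 10; next = 9
base 10: 9 = 9; at 11: 9 = 9; next = 8

8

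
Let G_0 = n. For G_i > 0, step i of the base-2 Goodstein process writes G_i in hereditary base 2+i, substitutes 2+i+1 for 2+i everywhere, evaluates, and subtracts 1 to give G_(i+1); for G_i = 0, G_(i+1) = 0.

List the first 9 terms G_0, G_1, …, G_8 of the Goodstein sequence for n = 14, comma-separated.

14, 110, 1281, 18750, 326591, 5862840, 134404971, 3487116548, 100000555551

[0] 14 ≡ 2^(2 + 1) + 2^2 + 2 (base 2). Lift 3: 111. −1: 110.
[1] 110 ≡ 3^(3 + 1) + 3^3 + 2 (base 3). Lift 4: 1282. −1: 1281.
[2] 1281 ≡ 4^(4 + 1) + 4^4 + 1 (base 4). Lift 5: 18751. −1: 18750.
[3] 18750 ≡ 5^(5 + 1) + 5^5 (base 5). Lift 6: 326592. −1: 326591.
[4] 326591 ≡ 6^(6 + 1) + 5·6^5 + 5·6^4 + 5·6^3 + 5·6^2 + 5·6 + 5 (base 6). Lift 7: 5862841. −1: 5862840.
[5] 5862840 ≡ 7^(7 + 1) + 5·7^5 + 5·7^4 + 5·7^3 + 5·7^2 + 5·7 + 4 (base 7). Lift 8: 134404972. −1: 134404971.
[6] 134404971 ≡ 8^(8 + 1) + 5·8^5 + 5·8^4 + 5·8^3 + 5·8^2 + 5·8 + 3 (base 8). Lift 9: 3487116549. −1: 3487116548.
[7] 3487116548 ≡ 9^(9 + 1) + 5·9^5 + 5·9^4 + 5·9^3 + 5·9^2 + 5·9 + 2 (base 9). Lift 10: 100000555552. −1: 100000555551.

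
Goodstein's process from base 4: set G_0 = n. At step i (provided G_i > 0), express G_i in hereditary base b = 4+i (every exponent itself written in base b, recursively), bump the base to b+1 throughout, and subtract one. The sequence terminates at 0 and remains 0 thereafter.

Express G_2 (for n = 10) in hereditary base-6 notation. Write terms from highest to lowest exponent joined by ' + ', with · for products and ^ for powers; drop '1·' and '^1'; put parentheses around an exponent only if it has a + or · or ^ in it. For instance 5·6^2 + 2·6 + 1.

2·6

i=0: 10 = 2·4 + 2 (b=4); 4→5: 2·5 + 2 = 12; 12−1 = 11
i=1: 11 = 2·5 + 1 (b=5); 5→6: 2·6 + 1 = 13; 13−1 = 12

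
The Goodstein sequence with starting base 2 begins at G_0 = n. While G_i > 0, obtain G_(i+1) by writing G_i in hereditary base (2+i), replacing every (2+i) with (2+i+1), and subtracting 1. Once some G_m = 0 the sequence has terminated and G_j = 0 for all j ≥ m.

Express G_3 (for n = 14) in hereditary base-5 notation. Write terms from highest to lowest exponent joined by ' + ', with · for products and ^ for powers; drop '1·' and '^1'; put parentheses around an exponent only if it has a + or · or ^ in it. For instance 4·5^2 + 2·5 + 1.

G_0 = 14. HB_2(14) = 2^(2 + 1) + 2^2 + 2. Bump = 111. G_1 = 110.
G_1 = 110. HB_3(110) = 3^(3 + 1) + 3^3 + 2. Bump = 1282. G_2 = 1281.
G_2 = 1281. HB_4(1281) = 4^(4 + 1) + 4^4 + 1. Bump = 18751. G_3 = 18750.
G_3 = 18750. HB_5(18750) = 5^(5 + 1) + 5^5. Bump = 326592. G_4 = 326591.

5^(5 + 1) + 5^5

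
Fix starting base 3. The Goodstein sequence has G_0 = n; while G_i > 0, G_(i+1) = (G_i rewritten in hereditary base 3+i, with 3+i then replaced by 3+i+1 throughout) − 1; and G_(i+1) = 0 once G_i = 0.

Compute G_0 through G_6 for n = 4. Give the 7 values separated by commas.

4, 4, 4, 3, 2, 1, 0

i=0: 4 = 3 + 1 (b=3); 3→4: 4 + 1 = 5; 5−1 = 4
i=1: 4 = 4 (b=4); 4→5: 5 = 5; 5−1 = 4
i=2: 4 = 4 (b=5); 5→6: 4 = 4; 4−1 = 3
i=3: 3 = 3 (b=6); 6→7: 3 = 3; 3−1 = 2
i=4: 2 = 2 (b=7); 7→8: 2 = 2; 2−1 = 1
i=5: 1 = 1 (b=8); 8→9: 1 = 1; 1−1 = 0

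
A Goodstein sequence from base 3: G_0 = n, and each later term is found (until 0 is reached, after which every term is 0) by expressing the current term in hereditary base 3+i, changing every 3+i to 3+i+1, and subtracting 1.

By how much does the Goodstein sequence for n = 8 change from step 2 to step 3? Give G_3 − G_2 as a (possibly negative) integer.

8 —HB3→ 2·3 + 2 —bump→ 2·4 + 2 = 10 —(−1)→ 9
9 —HB4→ 2·4 + 1 —bump→ 2·5 + 1 = 11 —(−1)→ 10
10 —HB5→ 2·5 —bump→ 2·6 = 12 —(−1)→ 11

1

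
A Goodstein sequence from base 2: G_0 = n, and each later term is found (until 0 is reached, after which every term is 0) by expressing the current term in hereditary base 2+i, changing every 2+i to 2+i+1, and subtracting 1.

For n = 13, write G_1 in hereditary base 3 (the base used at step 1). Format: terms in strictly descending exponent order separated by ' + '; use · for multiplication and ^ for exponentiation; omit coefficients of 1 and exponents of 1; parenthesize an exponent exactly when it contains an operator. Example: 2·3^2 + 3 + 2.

3^(3 + 1) + 3^3

G_0=13  [base 2] 2^(2 + 1) + 2^2 + 1  →[2↦3]→  3^(3 + 1) + 3^3 + 1 = 109  −1 ⇒ G_1=108
G_1=108  [base 3] 3^(3 + 1) + 3^3  →[3↦4]→  4^(4 + 1) + 4^4 = 1280  −1 ⇒ G_2=1279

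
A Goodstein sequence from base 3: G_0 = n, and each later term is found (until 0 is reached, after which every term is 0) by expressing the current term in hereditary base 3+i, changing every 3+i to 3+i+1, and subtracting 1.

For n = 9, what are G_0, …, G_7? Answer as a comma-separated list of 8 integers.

i=0: 9 = 3^2 (b=3); 3→4: 4^2 = 16; 16−1 = 15
i=1: 15 = 3·4 + 3 (b=4); 4→5: 3·5 + 3 = 18; 18−1 = 17
i=2: 17 = 3·5 + 2 (b=5); 5→6: 3·6 + 2 = 20; 20−1 = 19
i=3: 19 = 3·6 + 1 (b=6); 6→7: 3·7 + 1 = 22; 22−1 = 21
i=4: 21 = 3·7 (b=7); 7→8: 3·8 = 24; 24−1 = 23
i=5: 23 = 2·8 + 7 (b=8); 8→9: 2·9 + 7 = 25; 25−1 = 24
i=6: 24 = 2·9 + 6 (b=9); 9→10: 2·10 + 6 = 26; 26−1 = 25

9, 15, 17, 19, 21, 23, 24, 25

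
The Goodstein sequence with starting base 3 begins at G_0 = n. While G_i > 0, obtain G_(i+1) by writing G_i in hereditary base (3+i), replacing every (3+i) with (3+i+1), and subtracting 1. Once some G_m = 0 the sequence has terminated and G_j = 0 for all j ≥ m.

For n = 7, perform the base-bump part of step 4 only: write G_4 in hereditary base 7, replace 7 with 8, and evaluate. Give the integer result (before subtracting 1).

G_0 = 7. HB_3(7) = 2·3 + 1. Bump = 9. G_1 = 8.
G_1 = 8. HB_4(8) = 2·4. Bump = 10. G_2 = 9.
G_2 = 9. HB_5(9) = 5 + 4. Bump = 10. G_3 = 9.
G_3 = 9. HB_6(9) = 6 + 3. Bump = 10. G_4 = 9.
G_4 = 9. HB_7(9) = 7 + 2. Bump = 10. G_5 = 9.

10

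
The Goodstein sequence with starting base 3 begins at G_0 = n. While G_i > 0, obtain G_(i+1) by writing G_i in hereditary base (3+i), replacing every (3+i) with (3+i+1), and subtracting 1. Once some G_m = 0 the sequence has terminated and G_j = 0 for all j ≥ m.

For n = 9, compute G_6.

[0] 9 ≡ 3^2 (base 3). Lift 4: 16. −1: 15.
[1] 15 ≡ 3·4 + 3 (base 4). Lift 5: 18. −1: 17.
[2] 17 ≡ 3·5 + 2 (base 5). Lift 6: 20. −1: 19.
[3] 19 ≡ 3·6 + 1 (base 6). Lift 7: 22. −1: 21.
[4] 21 ≡ 3·7 (base 7). Lift 8: 24. −1: 23.
[5] 23 ≡ 2·8 + 7 (base 8). Lift 9: 25. −1: 24.
[6] 24 ≡ 2·9 + 6 (base 9). Lift 10: 26. −1: 25.

24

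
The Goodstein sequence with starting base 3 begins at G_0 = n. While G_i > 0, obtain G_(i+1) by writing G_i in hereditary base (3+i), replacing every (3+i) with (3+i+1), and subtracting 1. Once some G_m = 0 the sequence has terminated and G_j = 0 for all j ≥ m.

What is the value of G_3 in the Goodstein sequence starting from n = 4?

G_0 = 4. HB_3(4) = 3 + 1. Bump = 5. G_1 = 4.
G_1 = 4. HB_4(4) = 4. Bump = 5. G_2 = 4.
G_2 = 4. HB_5(4) = 4. Bump = 4. G_3 = 3.
G_3 = 3. HB_6(3) = 3. Bump = 3. G_4 = 2.

3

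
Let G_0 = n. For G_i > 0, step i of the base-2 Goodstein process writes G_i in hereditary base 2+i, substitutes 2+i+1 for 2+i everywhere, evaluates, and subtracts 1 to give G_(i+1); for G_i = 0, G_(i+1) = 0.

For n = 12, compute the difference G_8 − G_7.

step 0: 12 = 2^(2 + 1) + 2^2; sub 3 for 2: 3^(3 + 1) + 3^3; = 108; G_1 = 108−1 = 107
step 1: 107 = 3^(3 + 1) + 2·3^2 + 2·3 + 2; sub 4 for 3: 4^(4 + 1) + 2·4^2 + 2·4 + 2; = 1066; G_2 = 1066−1 = 1065
step 2: 1065 = 4^(4 + 1) + 2·4^2 + 2·4 + 1; sub 5 for 4: 5^(5 + 1) + 2·5^2 + 2·5 + 1; = 15686; G_3 = 15686−1 = 15685
step 3: 15685 = 5^(5 + 1) + 2·5^2 + 2·5; sub 6 for 5: 6^(6 + 1) + 2·6^2 + 2·6; = 280020; G_4 = 280020−1 = 280019
step 4: 280019 = 6^(6 + 1) + 2·6^2 + 6 + 5; sub 7 for 6: 7^(7 + 1) + 2·7^2 + 7 + 5; = 5764911; G_5 = 5764911−1 = 5764910
step 5: 5764910 = 7^(7 + 1) + 2·7^2 + 7 + 4; sub 8 for 7: 8^(8 + 1) + 2·8^2 + 8 + 4; = 134217868; G_6 = 134217868−1 = 134217867
step 6: 134217867 = 8^(8 + 1) + 2·8^2 + 8 + 3; sub 9 for 8: 9^(9 + 1) + 2·9^2 + 9 + 3; = 3486784575; G_7 = 3486784575−1 = 3486784574
step 7: 3486784574 = 9^(9 + 1) + 2·9^2 + 9 + 2; sub 10 for 9: 10^(10 + 1) + 2·10^2 + 10 + 2; = 100000000212; G_8 = 100000000212−1 = 100000000211

96513215637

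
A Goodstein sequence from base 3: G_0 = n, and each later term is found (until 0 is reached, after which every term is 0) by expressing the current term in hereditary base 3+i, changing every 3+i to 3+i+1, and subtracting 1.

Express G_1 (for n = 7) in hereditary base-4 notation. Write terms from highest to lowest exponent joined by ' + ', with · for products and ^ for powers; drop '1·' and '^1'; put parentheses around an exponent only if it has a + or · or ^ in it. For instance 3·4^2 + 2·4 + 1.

2·4

step 0: 7 = 2·3 + 1; sub 4 for 3: 2·4 + 1; = 9; G_1 = 9−1 = 8
step 1: 8 = 2·4; sub 5 for 4: 2·5; = 10; G_2 = 10−1 = 9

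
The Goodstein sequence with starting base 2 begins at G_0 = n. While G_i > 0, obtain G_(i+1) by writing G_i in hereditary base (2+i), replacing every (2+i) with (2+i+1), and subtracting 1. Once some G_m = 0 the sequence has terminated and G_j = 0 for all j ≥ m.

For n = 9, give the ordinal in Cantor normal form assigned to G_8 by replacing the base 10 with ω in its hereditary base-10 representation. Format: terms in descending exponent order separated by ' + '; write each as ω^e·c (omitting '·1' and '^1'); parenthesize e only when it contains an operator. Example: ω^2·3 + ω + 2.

ω^ω·3 + ω^3·3 + ω^2·3 + ω·2 + 5

G_0=9  [base 2] 2^(2 + 1) + 1  →[2↦3]→  3^(3 + 1) + 1 = 82  −1 ⇒ G_1=81
G_1=81  [base 3] 3^(3 + 1)  →[3↦4]→  4^(4 + 1) = 1024  −1 ⇒ G_2=1023
G_2=1023  [base 4] 3·4^4 + 3·4^3 + 3·4^2 + 3·4 + 3  →[4↦5]→  3·5^5 + 3·5^3 + 3·5^2 + 3·5 + 3 = 9843  −1 ⇒ G_3=9842
G_3=9842  [base 5] 3·5^5 + 3·5^3 + 3·5^2 + 3·5 + 2  →[5↦6]→  3·6^6 + 3·6^3 + 3·6^2 + 3·6 + 2 = 140744  −1 ⇒ G_4=140743
G_4=140743  [base 6] 3·6^6 + 3·6^3 + 3·6^2 + 3·6 + 1  →[6↦7]→  3·7^7 + 3·7^3 + 3·7^2 + 3·7 + 1 = 2471827  −1 ⇒ G_5=2471826
G_5=2471826  [base 7] 3·7^7 + 3·7^3 + 3·7^2 + 3·7  →[7↦8]→  3·8^8 + 3·8^3 + 3·8^2 + 3·8 = 50333400  −1 ⇒ G_6=50333399
G_6=50333399  [base 8] 3·8^8 + 3·8^3 + 3·8^2 + 2·8 + 7  →[8↦9]→  3·9^9 + 3·9^3 + 3·9^2 + 2·9 + 7 = 1162263922  −1 ⇒ G_7=1162263921
G_7=1162263921  [base 9] 3·9^9 + 3·9^3 + 3·9^2 + 2·9 + 6  →[9↦10]→  3·10^10 + 3·10^3 + 3·10^2 + 2·10 + 6 = 30000003326  −1 ⇒ G_8=30000003325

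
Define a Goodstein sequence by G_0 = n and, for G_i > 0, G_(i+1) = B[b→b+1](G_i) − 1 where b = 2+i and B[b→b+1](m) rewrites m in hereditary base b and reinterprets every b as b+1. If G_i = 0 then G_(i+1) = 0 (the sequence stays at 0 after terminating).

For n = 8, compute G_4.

93395

G_0=8  [base 2] 2^(2 + 1)  →[2↦3]→  3^(3 + 1) = 81  −1 ⇒ G_1=80
G_1=80  [base 3] 2·3^3 + 2·3^2 + 2·3 + 2  →[3↦4]→  2·4^4 + 2·4^2 + 2·4 + 2 = 554  −1 ⇒ G_2=553
G_2=553  [base 4] 2·4^4 + 2·4^2 + 2·4 + 1  →[4↦5]→  2·5^5 + 2·5^2 + 2·5 + 1 = 6311  −1 ⇒ G_3=6310
G_3=6310  [base 5] 2·5^5 + 2·5^2 + 2·5  →[5↦6]→  2·6^6 + 2·6^2 + 2·6 = 93396  −1 ⇒ G_4=93395
G_4=93395  [base 6] 2·6^6 + 2·6^2 + 6 + 5  →[6↦7]→  2·7^7 + 2·7^2 + 7 + 5 = 1647196  −1 ⇒ G_5=1647195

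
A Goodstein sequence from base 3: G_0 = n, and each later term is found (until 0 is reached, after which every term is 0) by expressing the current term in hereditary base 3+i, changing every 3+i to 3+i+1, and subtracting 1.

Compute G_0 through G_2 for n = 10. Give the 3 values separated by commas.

10, 16, 24

i=0: 10 = 3^2 + 1 (b=3); 3→4: 4^2 + 1 = 17; 17−1 = 16
i=1: 16 = 4^2 (b=4); 4→5: 5^2 = 25; 25−1 = 24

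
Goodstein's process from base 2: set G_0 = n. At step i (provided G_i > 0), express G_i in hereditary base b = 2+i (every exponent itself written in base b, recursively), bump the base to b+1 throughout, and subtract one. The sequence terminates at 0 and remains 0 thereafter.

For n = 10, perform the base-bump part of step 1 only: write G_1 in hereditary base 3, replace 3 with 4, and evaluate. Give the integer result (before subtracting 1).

1026

step 0: 10 = 2^(2 + 1) + 2; sub 3 for 2: 3^(3 + 1) + 3; = 84; G_1 = 84−1 = 83
step 1: 83 = 3^(3 + 1) + 2; sub 4 for 3: 4^(4 + 1) + 2; = 1026; G_2 = 1026−1 = 1025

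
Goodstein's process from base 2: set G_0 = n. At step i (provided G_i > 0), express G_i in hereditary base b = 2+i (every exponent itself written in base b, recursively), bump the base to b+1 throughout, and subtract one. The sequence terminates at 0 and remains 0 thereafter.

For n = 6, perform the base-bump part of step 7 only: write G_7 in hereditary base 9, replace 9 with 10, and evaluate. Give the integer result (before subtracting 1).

[0] 6 ≡ 2^2 + 2 (base 2). Lift 3: 30. −1: 29.
[1] 29 ≡ 3^3 + 2 (base 3). Lift 4: 258. −1: 257.
[2] 257 ≡ 4^4 + 1 (base 4). Lift 5: 3126. −1: 3125.
[3] 3125 ≡ 5^5 (base 5). Lift 6: 46656. −1: 46655.
[4] 46655 ≡ 5·6^5 + 5·6^4 + 5·6^3 + 5·6^2 + 5·6 + 5 (base 6). Lift 7: 98040. −1: 98039.
[5] 98039 ≡ 5·7^5 + 5·7^4 + 5·7^3 + 5·7^2 + 5·7 + 4 (base 7). Lift 8: 187244. −1: 187243.
[6] 187243 ≡ 5·8^5 + 5·8^4 + 5·8^3 + 5·8^2 + 5·8 + 3 (base 8). Lift 9: 332148. −1: 332147.
[7] 332147 ≡ 5·9^5 + 5·9^4 + 5·9^3 + 5·9^2 + 5·9 + 2 (base 9). Lift 10: 555552. −1: 555551.

555552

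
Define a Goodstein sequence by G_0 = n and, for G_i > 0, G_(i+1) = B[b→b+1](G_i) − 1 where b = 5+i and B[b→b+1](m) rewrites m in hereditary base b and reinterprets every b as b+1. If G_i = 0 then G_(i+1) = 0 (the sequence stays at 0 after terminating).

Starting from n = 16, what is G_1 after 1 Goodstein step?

18

(0) 16|_5 = 3·5 + 1 ↦ 3·6 + 1|_6 = 19 ⇒ 18
(1) 18|_6 = 3·6 ↦ 3·7|_7 = 21 ⇒ 20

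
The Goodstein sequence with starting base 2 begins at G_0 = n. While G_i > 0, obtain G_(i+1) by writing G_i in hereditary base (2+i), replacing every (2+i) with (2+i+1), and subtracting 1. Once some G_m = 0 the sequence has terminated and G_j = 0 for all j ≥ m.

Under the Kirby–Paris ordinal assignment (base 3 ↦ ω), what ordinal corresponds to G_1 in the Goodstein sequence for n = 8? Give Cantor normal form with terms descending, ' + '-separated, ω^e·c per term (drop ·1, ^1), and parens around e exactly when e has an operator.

ω^ω·2 + ω^2·2 + ω·2 + 2

G_0 = 8. HB_2(8) = 2^(2 + 1). Bump = 81. G_1 = 80.
G_1 = 80. HB_3(80) = 2·3^3 + 2·3^2 + 2·3 + 2. Bump = 554. G_2 = 553.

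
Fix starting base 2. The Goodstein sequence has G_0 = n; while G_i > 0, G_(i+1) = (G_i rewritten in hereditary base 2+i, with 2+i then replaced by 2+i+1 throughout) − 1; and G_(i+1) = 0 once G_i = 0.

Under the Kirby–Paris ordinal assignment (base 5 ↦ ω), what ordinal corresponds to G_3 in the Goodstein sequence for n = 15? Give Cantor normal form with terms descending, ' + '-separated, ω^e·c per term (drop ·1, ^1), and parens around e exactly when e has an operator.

15 —HB2→ 2^(2 + 1) + 2^2 + 2 + 1 —bump→ 3^(3 + 1) + 3^3 + 3 + 1 = 112 —(−1)→ 111
111 —HB3→ 3^(3 + 1) + 3^3 + 3 —bump→ 4^(4 + 1) + 4^4 + 4 = 1284 —(−1)→ 1283
1283 —HB4→ 4^(4 + 1) + 4^4 + 3 —bump→ 5^(5 + 1) + 5^5 + 3 = 18753 —(−1)→ 18752
18752 —HB5→ 5^(5 + 1) + 5^5 + 2 —bump→ 6^(6 + 1) + 6^6 + 2 = 326594 —(−1)→ 326593

ω^(ω + 1) + ω^ω + 2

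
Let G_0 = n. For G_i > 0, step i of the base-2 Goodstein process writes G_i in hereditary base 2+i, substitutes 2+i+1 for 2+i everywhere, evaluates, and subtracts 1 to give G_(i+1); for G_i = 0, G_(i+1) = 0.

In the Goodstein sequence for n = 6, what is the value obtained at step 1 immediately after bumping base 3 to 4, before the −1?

(0) 6|_2 = 2^2 + 2 ↦ 3^3 + 3|_3 = 30 ⇒ 29
(1) 29|_3 = 3^3 + 2 ↦ 4^4 + 2|_4 = 258 ⇒ 257

258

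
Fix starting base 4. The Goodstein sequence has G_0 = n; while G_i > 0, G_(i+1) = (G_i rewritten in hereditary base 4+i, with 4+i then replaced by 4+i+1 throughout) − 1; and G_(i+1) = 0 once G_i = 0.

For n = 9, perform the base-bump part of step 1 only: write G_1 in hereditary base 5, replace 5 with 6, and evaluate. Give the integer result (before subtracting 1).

12

9 —HB4→ 2·4 + 1 —bump→ 2·5 + 1 = 11 —(−1)→ 10
10 —HB5→ 2·5 —bump→ 2·6 = 12 —(−1)→ 11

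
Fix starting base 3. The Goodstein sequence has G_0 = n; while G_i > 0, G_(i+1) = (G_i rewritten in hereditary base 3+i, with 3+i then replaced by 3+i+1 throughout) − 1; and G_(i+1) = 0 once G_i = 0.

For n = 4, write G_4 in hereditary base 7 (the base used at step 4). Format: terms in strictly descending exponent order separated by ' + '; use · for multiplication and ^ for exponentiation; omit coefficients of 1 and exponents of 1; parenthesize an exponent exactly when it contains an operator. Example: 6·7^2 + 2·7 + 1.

(0) 4|_3 = 3 + 1 ↦ 4 + 1|_4 = 5 ⇒ 4
(1) 4|_4 = 4 ↦ 5|_5 = 5 ⇒ 4
(2) 4|_5 = 4 ↦ 4|_6 = 4 ⇒ 3
(3) 3|_6 = 3 ↦ 3|_7 = 3 ⇒ 2
(4) 2|_7 = 2 ↦ 2|_8 = 2 ⇒ 1

2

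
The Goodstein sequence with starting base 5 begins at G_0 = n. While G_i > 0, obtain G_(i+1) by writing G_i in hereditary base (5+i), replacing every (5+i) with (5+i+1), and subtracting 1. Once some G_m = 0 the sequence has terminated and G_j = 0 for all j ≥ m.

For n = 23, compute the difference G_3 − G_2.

i=0: 23 = 4·5 + 3 (b=5); 5→6: 4·6 + 3 = 27; 27−1 = 26
i=1: 26 = 4·6 + 2 (b=6); 6→7: 4·7 + 2 = 30; 30−1 = 29
i=2: 29 = 4·7 + 1 (b=7); 7→8: 4·8 + 1 = 33; 33−1 = 32

3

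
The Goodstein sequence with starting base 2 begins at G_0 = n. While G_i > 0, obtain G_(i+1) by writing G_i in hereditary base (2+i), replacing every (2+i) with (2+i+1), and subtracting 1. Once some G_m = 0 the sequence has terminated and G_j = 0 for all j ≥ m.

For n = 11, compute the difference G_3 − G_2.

i=0: 11 = 2^(2 + 1) + 2 + 1 (b=2); 2→3: 3^(3 + 1) + 3 + 1 = 85; 85−1 = 84
i=1: 84 = 3^(3 + 1) + 3 (b=3); 3→4: 4^(4 + 1) + 4 = 1028; 1028−1 = 1027
i=2: 1027 = 4^(4 + 1) + 3 (b=4); 4→5: 5^(5 + 1) + 3 = 15628; 15628−1 = 15627

14600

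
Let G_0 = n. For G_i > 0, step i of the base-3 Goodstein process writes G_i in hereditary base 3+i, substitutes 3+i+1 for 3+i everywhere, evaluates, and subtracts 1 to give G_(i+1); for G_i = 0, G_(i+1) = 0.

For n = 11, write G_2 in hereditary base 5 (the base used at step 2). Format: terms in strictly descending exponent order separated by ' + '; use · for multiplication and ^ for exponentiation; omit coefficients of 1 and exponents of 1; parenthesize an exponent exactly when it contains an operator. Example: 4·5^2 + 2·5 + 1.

G_0 = 11. HB_3(11) = 3^2 + 2. Bump = 18. G_1 = 17.
G_1 = 17. HB_4(17) = 4^2 + 1. Bump = 26. G_2 = 25.

5^2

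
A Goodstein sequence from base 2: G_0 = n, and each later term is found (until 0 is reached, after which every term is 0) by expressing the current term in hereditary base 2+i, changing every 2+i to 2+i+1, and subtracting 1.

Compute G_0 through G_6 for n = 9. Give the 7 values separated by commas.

9 —HB2→ 2^(2 + 1) + 1 —bump→ 3^(3 + 1) + 1 = 82 —(−1)→ 81
81 —HB3→ 3^(3 + 1) —bump→ 4^(4 + 1) = 1024 —(−1)→ 1023
1023 —HB4→ 3·4^4 + 3·4^3 + 3·4^2 + 3·4 + 3 —bump→ 3·5^5 + 3·5^3 + 3·5^2 + 3·5 + 3 = 9843 —(−1)→ 9842
9842 —HB5→ 3·5^5 + 3·5^3 + 3·5^2 + 3·5 + 2 —bump→ 3·6^6 + 3·6^3 + 3·6^2 + 3·6 + 2 = 140744 —(−1)→ 140743
140743 —HB6→ 3·6^6 + 3·6^3 + 3·6^2 + 3·6 + 1 —bump→ 3·7^7 + 3·7^3 + 3·7^2 + 3·7 + 1 = 2471827 —(−1)→ 2471826
2471826 —HB7→ 3·7^7 + 3·7^3 + 3·7^2 + 3·7 —bump→ 3·8^8 + 3·8^3 + 3·8^2 + 3·8 = 50333400 —(−1)→ 50333399

9, 81, 1023, 9842, 140743, 2471826, 50333399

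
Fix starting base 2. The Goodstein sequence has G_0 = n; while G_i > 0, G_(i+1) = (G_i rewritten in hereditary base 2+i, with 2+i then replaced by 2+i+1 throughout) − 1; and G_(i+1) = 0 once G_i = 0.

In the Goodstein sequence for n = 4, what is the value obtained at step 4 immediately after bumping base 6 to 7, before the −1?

i=0: 4 = 2^2 (b=2); 2→3: 3^3 = 27; 27−1 = 26
i=1: 26 = 2·3^2 + 2·3 + 2 (b=3); 3→4: 2·4^2 + 2·4 + 2 = 42; 42−1 = 41
i=2: 41 = 2·4^2 + 2·4 + 1 (b=4); 4→5: 2·5^2 + 2·5 + 1 = 61; 61−1 = 60
i=3: 60 = 2·5^2 + 2·5 (b=5); 5→6: 2·6^2 + 2·6 = 84; 84−1 = 83
i=4: 83 = 2·6^2 + 6 + 5 (b=6); 6→7: 2·7^2 + 7 + 5 = 110; 110−1 = 109

110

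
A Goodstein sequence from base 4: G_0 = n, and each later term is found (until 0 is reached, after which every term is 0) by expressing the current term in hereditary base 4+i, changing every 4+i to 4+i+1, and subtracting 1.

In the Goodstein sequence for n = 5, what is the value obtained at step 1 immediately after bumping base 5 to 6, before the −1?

5 —HB4→ 4 + 1 —bump→ 5 + 1 = 6 —(−1)→ 5
5 —HB5→ 5 —bump→ 6 = 6 —(−1)→ 5

6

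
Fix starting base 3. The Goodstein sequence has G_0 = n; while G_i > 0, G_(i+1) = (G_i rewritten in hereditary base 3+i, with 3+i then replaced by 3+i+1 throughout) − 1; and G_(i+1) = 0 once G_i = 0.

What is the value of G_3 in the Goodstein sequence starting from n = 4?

3

4 —HB3→ 3 + 1 —bump→ 4 + 1 = 5 —(−1)→ 4
4 —HB4→ 4 —bump→ 5 = 5 —(−1)→ 4
4 —HB5→ 4 —bump→ 4 = 4 —(−1)→ 3
3 —HB6→ 3 —bump→ 3 = 3 —(−1)→ 2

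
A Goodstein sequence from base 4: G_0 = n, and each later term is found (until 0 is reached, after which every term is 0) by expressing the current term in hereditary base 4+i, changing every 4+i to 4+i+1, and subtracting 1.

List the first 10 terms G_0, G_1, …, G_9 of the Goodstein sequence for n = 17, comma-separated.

17, 25, 35, 39, 43, 47, 51, 55, 59, 62

G_0=17  [base 4] 4^2 + 1  →[4↦5]→  5^2 + 1 = 26  −1 ⇒ G_1=25
G_1=25  [base 5] 5^2  →[5↦6]→  6^2 = 36  −1 ⇒ G_2=35
G_2=35  [base 6] 5·6 + 5  →[6↦7]→  5·7 + 5 = 40  −1 ⇒ G_3=39
G_3=39  [base 7] 5·7 + 4  →[7↦8]→  5·8 + 4 = 44  −1 ⇒ G_4=43
G_4=43  [base 8] 5·8 + 3  →[8↦9]→  5·9 + 3 = 48  −1 ⇒ G_5=47
G_5=47  [base 9] 5·9 + 2  →[9↦10]→  5·10 + 2 = 52  −1 ⇒ G_6=51
G_6=51  [base 10] 5·10 + 1  →[10↦11]→  5·11 + 1 = 56  −1 ⇒ G_7=55
G_7=55  [base 11] 5·11  →[11↦12]→  5·12 = 60  −1 ⇒ G_8=59
G_8=59  [base 12] 4·12 + 11  →[12↦13]→  4·13 + 11 = 63  −1 ⇒ G_9=62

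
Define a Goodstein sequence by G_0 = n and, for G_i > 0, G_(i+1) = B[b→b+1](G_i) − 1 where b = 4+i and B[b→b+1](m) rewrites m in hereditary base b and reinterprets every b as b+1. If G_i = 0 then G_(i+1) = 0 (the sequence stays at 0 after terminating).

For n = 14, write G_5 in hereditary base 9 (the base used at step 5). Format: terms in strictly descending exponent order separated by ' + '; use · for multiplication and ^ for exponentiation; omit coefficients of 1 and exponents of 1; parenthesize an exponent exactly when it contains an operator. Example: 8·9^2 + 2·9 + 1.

2·9 + 4

14 —HB4→ 3·4 + 2 —bump→ 3·5 + 2 = 17 —(−1)→ 16
16 —HB5→ 3·5 + 1 —bump→ 3·6 + 1 = 19 —(−1)→ 18
18 —HB6→ 3·6 —bump→ 3·7 = 21 —(−1)→ 20
20 —HB7→ 2·7 + 6 —bump→ 2·8 + 6 = 22 —(−1)→ 21
21 —HB8→ 2·8 + 5 —bump→ 2·9 + 5 = 23 —(−1)→ 22
22 —HB9→ 2·9 + 4 —bump→ 2·10 + 4 = 24 —(−1)→ 23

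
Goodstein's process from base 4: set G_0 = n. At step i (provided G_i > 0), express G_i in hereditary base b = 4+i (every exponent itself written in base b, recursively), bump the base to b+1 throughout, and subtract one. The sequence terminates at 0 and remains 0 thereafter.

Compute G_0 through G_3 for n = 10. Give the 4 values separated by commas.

10, 11, 12, 13

10 —HB4→ 2·4 + 2 —bump→ 2·5 + 2 = 12 —(−1)→ 11
11 —HB5→ 2·5 + 1 —bump→ 2·6 + 1 = 13 —(−1)→ 12
12 —HB6→ 2·6 —bump→ 2·7 = 14 —(−1)→ 13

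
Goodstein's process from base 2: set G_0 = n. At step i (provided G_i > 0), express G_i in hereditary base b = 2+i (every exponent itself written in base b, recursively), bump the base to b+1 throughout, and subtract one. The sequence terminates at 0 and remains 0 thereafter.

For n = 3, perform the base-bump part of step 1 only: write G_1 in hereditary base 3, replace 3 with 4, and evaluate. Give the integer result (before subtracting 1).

4

i=0: 3 = 2 + 1 (b=2); 2→3: 3 + 1 = 4; 4−1 = 3
i=1: 3 = 3 (b=3); 3→4: 4 = 4; 4−1 = 3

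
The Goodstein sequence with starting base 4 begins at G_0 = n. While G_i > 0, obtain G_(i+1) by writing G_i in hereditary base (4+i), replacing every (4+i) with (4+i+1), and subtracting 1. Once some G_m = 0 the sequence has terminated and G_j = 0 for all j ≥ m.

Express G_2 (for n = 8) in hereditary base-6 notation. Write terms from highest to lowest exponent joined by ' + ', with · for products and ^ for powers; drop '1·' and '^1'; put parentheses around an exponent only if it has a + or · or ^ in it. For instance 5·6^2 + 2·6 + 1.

6 + 3

base 4: 8 = 2·4; at 5: 2·5 = 10; next = 9
base 5: 9 = 5 + 4; at 6: 6 + 4 = 10; next = 9
base 6: 9 = 6 + 3; at 7: 7 + 3 = 10; next = 9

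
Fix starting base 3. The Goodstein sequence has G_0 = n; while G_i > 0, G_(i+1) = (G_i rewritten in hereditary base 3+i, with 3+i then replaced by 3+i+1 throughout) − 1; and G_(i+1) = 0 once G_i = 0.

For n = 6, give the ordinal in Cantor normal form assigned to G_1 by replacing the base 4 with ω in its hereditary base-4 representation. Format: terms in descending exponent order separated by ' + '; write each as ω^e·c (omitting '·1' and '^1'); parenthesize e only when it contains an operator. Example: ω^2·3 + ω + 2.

step 0: 6 = 2·3; sub 4 for 3: 2·4; = 8; G_1 = 8−1 = 7
step 1: 7 = 4 + 3; sub 5 for 4: 5 + 3; = 8; G_2 = 8−1 = 7

ω + 3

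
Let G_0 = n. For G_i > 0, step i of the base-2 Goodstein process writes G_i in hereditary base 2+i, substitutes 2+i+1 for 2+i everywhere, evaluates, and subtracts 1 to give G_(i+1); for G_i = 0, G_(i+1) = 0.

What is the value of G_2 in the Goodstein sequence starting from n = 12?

(0) 12|_2 = 2^(2 + 1) + 2^2 ↦ 3^(3 + 1) + 3^3|_3 = 108 ⇒ 107
(1) 107|_3 = 3^(3 + 1) + 2·3^2 + 2·3 + 2 ↦ 4^(4 + 1) + 2·4^2 + 2·4 + 2|_4 = 1066 ⇒ 1065

1065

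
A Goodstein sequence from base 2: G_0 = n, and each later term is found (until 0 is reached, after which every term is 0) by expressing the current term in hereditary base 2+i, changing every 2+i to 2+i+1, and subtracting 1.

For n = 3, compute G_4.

step 0: 3 = 2 + 1; sub 3 for 2: 3 + 1; = 4; G_1 = 4−1 = 3
step 1: 3 = 3; sub 4 for 3: 4; = 4; G_2 = 4−1 = 3
step 2: 3 = 3; sub 5 for 4: 3; = 3; G_3 = 3−1 = 2
step 3: 2 = 2; sub 6 for 5: 2; = 2; G_4 = 2−1 = 1
step 4: 1 = 1; sub 7 for 6: 1; = 1; G_5 = 1−1 = 0

1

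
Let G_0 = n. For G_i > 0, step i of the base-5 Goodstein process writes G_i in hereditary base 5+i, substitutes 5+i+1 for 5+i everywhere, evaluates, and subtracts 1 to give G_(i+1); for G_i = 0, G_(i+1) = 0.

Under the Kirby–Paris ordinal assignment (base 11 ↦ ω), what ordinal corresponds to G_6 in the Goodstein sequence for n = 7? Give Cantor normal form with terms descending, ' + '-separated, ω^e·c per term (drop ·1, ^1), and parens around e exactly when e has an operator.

[0] 7 ≡ 5 + 2 (base 5). Lift 6: 8. −1: 7.
[1] 7 ≡ 6 + 1 (base 6). Lift 7: 8. −1: 7.
[2] 7 ≡ 7 (base 7). Lift 8: 8. −1: 7.
[3] 7 ≡ 7 (base 8). Lift 9: 7. −1: 6.
[4] 6 ≡ 6 (base 9). Lift 10: 6. −1: 5.
[5] 5 ≡ 5 (base 10). Lift 11: 5. −1: 4.

4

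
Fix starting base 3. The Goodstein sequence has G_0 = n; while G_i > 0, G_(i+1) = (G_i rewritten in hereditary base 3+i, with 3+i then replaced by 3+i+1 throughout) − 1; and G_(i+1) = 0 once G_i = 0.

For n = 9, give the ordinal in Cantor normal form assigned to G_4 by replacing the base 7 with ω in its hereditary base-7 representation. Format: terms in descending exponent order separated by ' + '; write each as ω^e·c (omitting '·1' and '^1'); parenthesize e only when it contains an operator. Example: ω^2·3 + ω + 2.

i=0: 9 = 3^2 (b=3); 3→4: 4^2 = 16; 16−1 = 15
i=1: 15 = 3·4 + 3 (b=4); 4→5: 3·5 + 3 = 18; 18−1 = 17
i=2: 17 = 3·5 + 2 (b=5); 5→6: 3·6 + 2 = 20; 20−1 = 19
i=3: 19 = 3·6 + 1 (b=6); 6→7: 3·7 + 1 = 22; 22−1 = 21
i=4: 21 = 3·7 (b=7); 7→8: 3·8 = 24; 24−1 = 23

ω·3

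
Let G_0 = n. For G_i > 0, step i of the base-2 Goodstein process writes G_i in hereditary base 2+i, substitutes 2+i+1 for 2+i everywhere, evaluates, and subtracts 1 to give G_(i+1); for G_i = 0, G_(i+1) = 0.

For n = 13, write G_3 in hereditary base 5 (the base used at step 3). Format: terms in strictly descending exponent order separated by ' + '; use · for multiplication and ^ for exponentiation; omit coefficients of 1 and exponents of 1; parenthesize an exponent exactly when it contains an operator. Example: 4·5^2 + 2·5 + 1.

G_0=13  [base 2] 2^(2 + 1) + 2^2 + 1  →[2↦3]→  3^(3 + 1) + 3^3 + 1 = 109  −1 ⇒ G_1=108
G_1=108  [base 3] 3^(3 + 1) + 3^3  →[3↦4]→  4^(4 + 1) + 4^4 = 1280  −1 ⇒ G_2=1279
G_2=1279  [base 4] 4^(4 + 1) + 3·4^3 + 3·4^2 + 3·4 + 3  →[4↦5]→  5^(5 + 1) + 3·5^3 + 3·5^2 + 3·5 + 3 = 16093  −1 ⇒ G_3=16092

5^(5 + 1) + 3·5^3 + 3·5^2 + 3·5 + 2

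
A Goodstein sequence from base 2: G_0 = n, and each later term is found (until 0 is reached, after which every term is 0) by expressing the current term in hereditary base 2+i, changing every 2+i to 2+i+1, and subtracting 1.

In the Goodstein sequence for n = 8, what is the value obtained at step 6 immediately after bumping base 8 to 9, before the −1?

(0) 8|_2 = 2^(2 + 1) ↦ 3^(3 + 1)|_3 = 81 ⇒ 80
(1) 80|_3 = 2·3^3 + 2·3^2 + 2·3 + 2 ↦ 2·4^4 + 2·4^2 + 2·4 + 2|_4 = 554 ⇒ 553
(2) 553|_4 = 2·4^4 + 2·4^2 + 2·4 + 1 ↦ 2·5^5 + 2·5^2 + 2·5 + 1|_5 = 6311 ⇒ 6310
(3) 6310|_5 = 2·5^5 + 2·5^2 + 2·5 ↦ 2·6^6 + 2·6^2 + 2·6|_6 = 93396 ⇒ 93395
(4) 93395|_6 = 2·6^6 + 2·6^2 + 6 + 5 ↦ 2·7^7 + 2·7^2 + 7 + 5|_7 = 1647196 ⇒ 1647195
(5) 1647195|_7 = 2·7^7 + 2·7^2 + 7 + 4 ↦ 2·8^8 + 2·8^2 + 8 + 4|_8 = 33554572 ⇒ 33554571
(6) 33554571|_8 = 2·8^8 + 2·8^2 + 8 + 3 ↦ 2·9^9 + 2·9^2 + 9 + 3|_9 = 774841152 ⇒ 774841151

774841152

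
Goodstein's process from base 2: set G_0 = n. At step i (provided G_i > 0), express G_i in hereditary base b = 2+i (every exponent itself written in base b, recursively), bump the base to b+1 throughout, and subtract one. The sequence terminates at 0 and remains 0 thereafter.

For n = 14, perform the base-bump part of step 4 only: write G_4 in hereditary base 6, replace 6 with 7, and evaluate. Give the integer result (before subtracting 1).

i=0: 14 = 2^(2 + 1) + 2^2 + 2 (b=2); 2→3: 3^(3 + 1) + 3^3 + 3 = 111; 111−1 = 110
i=1: 110 = 3^(3 + 1) + 3^3 + 2 (b=3); 3→4: 4^(4 + 1) + 4^4 + 2 = 1282; 1282−1 = 1281
i=2: 1281 = 4^(4 + 1) + 4^4 + 1 (b=4); 4→5: 5^(5 + 1) + 5^5 + 1 = 18751; 18751−1 = 18750
i=3: 18750 = 5^(5 + 1) + 5^5 (b=5); 5→6: 6^(6 + 1) + 6^6 = 326592; 326592−1 = 326591
i=4: 326591 = 6^(6 + 1) + 5·6^5 + 5·6^4 + 5·6^3 + 5·6^2 + 5·6 + 5 (b=6); 6→7: 7^(7 + 1) + 5·7^5 + 5·7^4 + 5·7^3 + 5·7^2 + 5·7 + 5 = 5862841; 5862841−1 = 5862840

5862841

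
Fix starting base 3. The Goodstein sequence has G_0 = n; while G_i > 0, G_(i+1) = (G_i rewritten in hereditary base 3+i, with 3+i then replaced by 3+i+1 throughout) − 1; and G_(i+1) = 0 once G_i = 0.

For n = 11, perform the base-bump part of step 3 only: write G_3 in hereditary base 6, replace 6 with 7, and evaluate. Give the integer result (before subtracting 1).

40

base 3: 11 = 3^2 + 2; at 4: 4^2 + 2 = 18; next = 17
base 4: 17 = 4^2 + 1; at 5: 5^2 + 1 = 26; next = 25
base 5: 25 = 5^2; at 6: 6^2 = 36; next = 35
base 6: 35 = 5·6 + 5; at 7: 5·7 + 5 = 40; next = 39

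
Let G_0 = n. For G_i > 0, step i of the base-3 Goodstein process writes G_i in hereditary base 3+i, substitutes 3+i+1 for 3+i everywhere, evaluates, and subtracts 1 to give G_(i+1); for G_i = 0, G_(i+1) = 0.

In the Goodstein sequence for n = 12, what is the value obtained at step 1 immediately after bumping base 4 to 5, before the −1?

(0) 12|_3 = 3^2 + 3 ↦ 4^2 + 4|_4 = 20 ⇒ 19
(1) 19|_4 = 4^2 + 3 ↦ 5^2 + 3|_5 = 28 ⇒ 27

28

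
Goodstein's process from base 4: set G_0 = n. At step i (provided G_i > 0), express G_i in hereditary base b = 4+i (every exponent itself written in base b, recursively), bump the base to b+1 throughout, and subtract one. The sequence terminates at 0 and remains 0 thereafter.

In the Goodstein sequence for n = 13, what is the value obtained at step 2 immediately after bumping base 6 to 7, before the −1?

13 —HB4→ 3·4 + 1 —bump→ 3·5 + 1 = 16 —(−1)→ 15
15 —HB5→ 3·5 —bump→ 3·6 = 18 —(−1)→ 17
17 —HB6→ 2·6 + 5 —bump→ 2·7 + 5 = 19 —(−1)→ 18

19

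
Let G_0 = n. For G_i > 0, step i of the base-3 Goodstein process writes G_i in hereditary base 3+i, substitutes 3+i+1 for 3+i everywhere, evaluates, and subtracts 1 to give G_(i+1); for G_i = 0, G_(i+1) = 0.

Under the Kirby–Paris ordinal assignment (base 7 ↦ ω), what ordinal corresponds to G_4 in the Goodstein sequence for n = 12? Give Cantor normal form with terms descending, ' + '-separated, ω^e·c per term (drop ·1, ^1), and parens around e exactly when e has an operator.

ω^2

(0) 12|_3 = 3^2 + 3 ↦ 4^2 + 4|_4 = 20 ⇒ 19
(1) 19|_4 = 4^2 + 3 ↦ 5^2 + 3|_5 = 28 ⇒ 27
(2) 27|_5 = 5^2 + 2 ↦ 6^2 + 2|_6 = 38 ⇒ 37
(3) 37|_6 = 6^2 + 1 ↦ 7^2 + 1|_7 = 50 ⇒ 49
(4) 49|_7 = 7^2 ↦ 8^2|_8 = 64 ⇒ 63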